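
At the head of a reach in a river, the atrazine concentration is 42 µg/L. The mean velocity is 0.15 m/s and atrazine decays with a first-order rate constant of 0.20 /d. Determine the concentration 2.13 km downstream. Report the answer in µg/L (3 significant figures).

Travel time t = 2.13 km / 0.15 m/s = 2130/0.15 = 1.42e+04 s = 0.1644 d.
First-order decay: C = 42·exp(−0.20·0.1644) = 42·0.9677 = 40.64 µg/L.

40.6 µg/L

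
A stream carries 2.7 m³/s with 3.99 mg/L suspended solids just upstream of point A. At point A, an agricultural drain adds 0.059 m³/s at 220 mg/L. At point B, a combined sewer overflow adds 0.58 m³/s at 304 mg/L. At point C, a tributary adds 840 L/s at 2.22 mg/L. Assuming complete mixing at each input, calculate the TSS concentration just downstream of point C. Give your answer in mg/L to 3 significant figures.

48.3 mg/L

After input A: C = (2.7·3.99 + 0.059·220) / 2.759 = 8.609 mg/L.
After input B: C = (2.759·8.609 + 0.58·304) / 3.339 = 59.92 mg/L.
840 L/s = 0.84 m³/s.
After input C: C = (3.339·59.92 + 0.84·2.22) / 4.179 = 48.32 mg/L.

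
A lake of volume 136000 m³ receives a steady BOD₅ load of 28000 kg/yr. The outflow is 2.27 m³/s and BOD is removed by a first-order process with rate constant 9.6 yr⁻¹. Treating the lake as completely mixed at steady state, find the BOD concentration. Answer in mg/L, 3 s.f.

Outflow Q = 2.27 m³/s × 3.156e+07 s/yr = 7.164e+07 m³/yr.
Steady-state CSTR mass balance: W = Q·C + k·V·C, so C = W/(Q + kV).
Q + kV = 7.164e+07 + 9.6·136000 = 7.294e+07 m³/yr.
C = 28000/7.294e+07 = 0.0003839 kg/m³ = 0.3839 mg/L.

0.384 mg/L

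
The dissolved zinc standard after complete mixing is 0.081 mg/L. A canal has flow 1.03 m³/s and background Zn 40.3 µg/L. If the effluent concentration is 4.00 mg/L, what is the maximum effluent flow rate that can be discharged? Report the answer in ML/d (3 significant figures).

40.3 µg/L = 0.0403 mg/L.
Mass balance at complete mixing: C_std·(Q_w + Q_r) = Q_w·C_e + Q_r·C_b.
Rearranging, Q_w = Q_r·(C_std − C_b)/(C_e − C_std) = 1.03·(0.081 − 0.0403) / (4 − 0.081) = 0.0107 m³/s.
= 0.9242 ML/d.

0.924 ML/d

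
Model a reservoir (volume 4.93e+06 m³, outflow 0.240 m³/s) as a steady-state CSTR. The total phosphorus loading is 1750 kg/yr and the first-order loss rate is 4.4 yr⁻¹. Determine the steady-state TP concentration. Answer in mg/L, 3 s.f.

Outflow Q = 0.240 m³/s × 3.156e+07 s/yr = 7.574e+06 m³/yr.
Steady-state CSTR mass balance: W = Q·C + k·V·C, so C = W/(Q + kV).
Q + kV = 7.574e+06 + 4.4·4.93e+06 = 2.927e+07 m³/yr.
C = 1750/2.927e+07 = 5.98e-05 kg/m³ = 0.0598 mg/L.

0.0598 mg/L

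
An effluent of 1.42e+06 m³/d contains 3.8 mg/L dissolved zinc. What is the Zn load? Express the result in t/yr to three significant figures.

1970 t/yr

1.42e+06 m³/d = 16.44 m³/s.
Mass flux = Q·C = 16.44 m³/s × 3.8 g/m³ = 62.45 g/s.
= 62.45 g/s × 31.56 = 1971 t/yr.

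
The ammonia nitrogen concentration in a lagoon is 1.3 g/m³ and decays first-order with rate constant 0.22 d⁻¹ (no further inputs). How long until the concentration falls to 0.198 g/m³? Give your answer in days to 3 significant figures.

8.55 d

t = ln(C₀/C)/k = ln(1.3/0.198)/0.22 = 1.882/0.22 = 8.554 d.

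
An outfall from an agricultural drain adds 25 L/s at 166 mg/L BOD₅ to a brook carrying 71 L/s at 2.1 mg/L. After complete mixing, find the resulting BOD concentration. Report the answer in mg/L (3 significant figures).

25 L/s = 0.025 m³/s.
71 L/s = 0.071 m³/s.
Flow-weighted mixing gives C = (0.025·166 + 0.071·2.1) / (0.025 + 0.071) = 4.299/0.096 = 44.78 mg/L.

44.8 mg/L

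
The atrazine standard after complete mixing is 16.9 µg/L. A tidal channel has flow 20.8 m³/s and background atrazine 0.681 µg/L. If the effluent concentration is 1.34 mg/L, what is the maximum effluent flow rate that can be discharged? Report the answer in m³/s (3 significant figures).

0.681 µg/L = 0.000681 mg/L.
16.9 µg/L = 0.0169 mg/L.
Mass balance at complete mixing: C_std·(Q_w + Q_r) = Q_w·C_e + Q_r·C_b.
Rearranging, Q_w = Q_r·(C_std − C_b)/(C_e − C_std) = 20.8·(0.0169 − 0.000681) / (1.34 − 0.0169) = 0.255 m³/s.

0.255 m³/s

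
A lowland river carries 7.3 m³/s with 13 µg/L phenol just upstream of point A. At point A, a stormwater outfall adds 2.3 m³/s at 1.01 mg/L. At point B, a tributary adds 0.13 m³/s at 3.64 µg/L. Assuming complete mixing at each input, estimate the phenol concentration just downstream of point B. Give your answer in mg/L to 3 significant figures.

13 µg/L = 0.013 mg/L.
After input A: C = (7.3·0.013 + 2.3·1.01) / 9.6 = 0.2519 mg/L.
3.64 µg/L = 0.00364 mg/L.
After input B: C = (9.6·0.2519 + 0.13·0.00364) / 9.73 = 0.2485 mg/L.

0.249 mg/L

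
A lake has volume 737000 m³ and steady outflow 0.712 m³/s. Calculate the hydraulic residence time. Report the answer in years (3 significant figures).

Q = 0.712 m³/s × 3.156e+07 s/yr = 2.247e+07 m³/yr.
Hydraulic residence time τ = V/Q = 737000/2.247e+07 = 0.0328 yr.

0.0328 yr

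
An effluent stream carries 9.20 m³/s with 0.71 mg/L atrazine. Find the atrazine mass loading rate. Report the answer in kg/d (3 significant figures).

564 kg/d

Mass flux = Q·C = 9.2 m³/s × 0.71 g/m³ = 6.532 g/s.
= 6.532 g/s × 86.4 = 564.4 kg/d.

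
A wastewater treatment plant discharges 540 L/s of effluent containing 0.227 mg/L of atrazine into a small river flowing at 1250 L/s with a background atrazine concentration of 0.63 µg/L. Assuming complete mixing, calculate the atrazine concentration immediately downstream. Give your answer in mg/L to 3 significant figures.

0.0689 mg/L

540 L/s = 0.54 m³/s.
1250 L/s = 1.25 m³/s.
0.63 µg/L = 0.00063 mg/L.
Conservation of mass across the mixing zone: C = (0.54·0.227 + 1.25·0.00063) / (0.54 + 1.25) = 0.1234/1.79 = 0.06892 mg/L.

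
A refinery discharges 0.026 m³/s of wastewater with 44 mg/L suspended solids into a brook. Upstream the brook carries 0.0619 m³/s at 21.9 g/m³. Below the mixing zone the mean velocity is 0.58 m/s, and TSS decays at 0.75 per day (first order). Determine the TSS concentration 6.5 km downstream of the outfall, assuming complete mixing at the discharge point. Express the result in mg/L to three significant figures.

After complete mixing, C₀ = (0.026·44 + 0.0619·21.9) / 0.0879 = 28.44 mg/L.
Travel time t = 6500 m / 0.58 m/s = 1.121e+04 s = 0.1297 d.
C = 28.44·exp(−0.75·0.1297) = 28.44·0.9073 = 25.8 mg/L.

25.8 mg/L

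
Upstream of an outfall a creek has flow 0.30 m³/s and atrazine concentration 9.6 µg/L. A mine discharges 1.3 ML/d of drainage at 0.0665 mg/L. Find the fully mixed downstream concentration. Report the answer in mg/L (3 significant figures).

1.3 ML/d = 0.01505 m³/s.
9.6 µg/L = 0.0096 mg/L.
Flow-weighted mixing gives C = (0.01505·0.0665 + 0.3·0.0096) / (0.01505 + 0.3) = 0.003881/0.315 = 0.01232 mg/L.

0.0123 mg/L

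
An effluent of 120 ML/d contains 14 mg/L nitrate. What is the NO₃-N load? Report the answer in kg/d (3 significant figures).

120 ML/d = 1.389 m³/s.
Mass flux = Q·C = 1.389 m³/s × 14 g/m³ = 19.44 g/s.
= 19.44 g/s × 86.4 = 1680 kg/d.

1680 kg/d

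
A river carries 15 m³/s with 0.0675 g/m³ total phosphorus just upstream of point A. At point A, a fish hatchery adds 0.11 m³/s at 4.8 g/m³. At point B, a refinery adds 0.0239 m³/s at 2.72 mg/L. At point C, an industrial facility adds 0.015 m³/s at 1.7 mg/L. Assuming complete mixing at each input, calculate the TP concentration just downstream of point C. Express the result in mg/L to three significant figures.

0.108 mg/L

After input A: C = (15·0.0675 + 0.11·4.8) / 15.11 = 0.102 mg/L.
After input B: C = (15.11·0.102 + 0.0239·2.72) / 15.13 = 0.1061 mg/L.
After input C: C = (15.13·0.1061 + 0.015·1.7) / 15.15 = 0.1077 mg/L.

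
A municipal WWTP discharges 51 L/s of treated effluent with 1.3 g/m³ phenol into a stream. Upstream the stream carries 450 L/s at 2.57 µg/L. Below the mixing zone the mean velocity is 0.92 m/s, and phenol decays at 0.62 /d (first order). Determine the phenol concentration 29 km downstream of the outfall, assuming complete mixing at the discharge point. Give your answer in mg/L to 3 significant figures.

0.107 mg/L

51 L/s = 0.051 m³/s.
450 L/s = 0.45 m³/s.
2.57 µg/L = 0.00257 mg/L.
After complete mixing, C₀ = (0.051·1.3 + 0.45·0.00257) / 0.501 = 0.1346 mg/L.
Travel time t = 2.9e+04 m / 0.92 m/s = 3.152e+04 s = 0.3648 d.
C = 0.1346·exp(−0.62·0.3648) = 0.1346·0.7976 = 0.1074 mg/L.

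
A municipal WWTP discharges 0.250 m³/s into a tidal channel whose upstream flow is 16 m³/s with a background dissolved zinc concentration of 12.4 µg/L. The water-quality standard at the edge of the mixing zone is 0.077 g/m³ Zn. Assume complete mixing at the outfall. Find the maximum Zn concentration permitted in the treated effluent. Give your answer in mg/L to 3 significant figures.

4.21 mg/L

12.4 µg/L = 0.0124 mg/L.
Mass balance: 0.077·16.25 = 0.25·Cₑ + 16·0.0124.
Cₑ = (1.251 − 0.1984) / 0.25 = 4.211 mg/L.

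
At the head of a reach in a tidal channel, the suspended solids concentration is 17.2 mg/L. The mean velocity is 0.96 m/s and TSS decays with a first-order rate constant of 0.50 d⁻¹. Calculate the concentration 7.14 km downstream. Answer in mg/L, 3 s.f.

16.5 mg/L

Travel time t = 7.14 km / 0.96 m/s = 7140/0.96 = 7438 s = 0.08608 d.
First-order decay: C = 17.2·exp(−0.50·0.08608) = 17.2·0.9579 = 16.48 mg/L.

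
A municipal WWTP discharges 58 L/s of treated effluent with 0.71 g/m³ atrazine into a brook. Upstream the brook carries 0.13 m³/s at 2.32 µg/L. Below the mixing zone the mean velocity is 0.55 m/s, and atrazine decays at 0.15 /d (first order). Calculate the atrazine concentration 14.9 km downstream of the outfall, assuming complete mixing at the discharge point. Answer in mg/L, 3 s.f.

58 L/s = 0.058 m³/s.
2.32 µg/L = 0.00232 mg/L.
After complete mixing, C₀ = (0.058·0.71 + 0.13·0.00232) / 0.188 = 0.2206 mg/L.
Travel time t = 1.49e+04 m / 0.55 m/s = 2.709e+04 s = 0.3136 d.
C = 0.2206·exp(−0.15·0.3136) = 0.2206·0.9541 = 0.2105 mg/L.

0.211 mg/L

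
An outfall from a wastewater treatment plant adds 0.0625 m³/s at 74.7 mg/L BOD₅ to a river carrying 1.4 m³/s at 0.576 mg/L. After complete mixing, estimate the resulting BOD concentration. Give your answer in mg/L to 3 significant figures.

Conservation of mass across the mixing zone: C = (0.0625·74.7 + 1.4·0.576) / (0.0625 + 1.4) = 5.475/1.462 = 3.744 mg/L.

3.74 mg/L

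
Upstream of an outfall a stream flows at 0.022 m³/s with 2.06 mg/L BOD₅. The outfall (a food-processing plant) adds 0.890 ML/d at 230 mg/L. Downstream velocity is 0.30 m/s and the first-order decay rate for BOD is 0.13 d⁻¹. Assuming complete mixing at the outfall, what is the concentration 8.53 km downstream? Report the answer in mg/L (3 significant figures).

71.6 mg/L

0.890 ML/d = 0.0103 m³/s.
After complete mixing, C₀ = (0.0103·230 + 0.022·2.06) / 0.0323 = 74.75 mg/L.
Travel time t = 8530 m / 0.30 m/s = 2.843e+04 s = 0.3291 d.
C = 74.75·exp(−0.13·0.3291) = 74.75·0.9581 = 71.62 mg/L.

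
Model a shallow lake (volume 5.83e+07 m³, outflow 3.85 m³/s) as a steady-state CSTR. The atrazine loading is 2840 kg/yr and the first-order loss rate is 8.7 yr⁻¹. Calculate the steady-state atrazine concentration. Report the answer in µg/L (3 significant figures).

4.52 µg/L

Outflow Q = 3.85 m³/s × 3.156e+07 s/yr = 1.215e+08 m³/yr.
Steady-state CSTR mass balance: W = Q·C + k·V·C, so C = W/(Q + kV).
Q + kV = 1.215e+08 + 8.7·5.83e+07 = 6.287e+08 m³/yr.
C = 2840/6.287e+08 = 4.517e-06 kg/m³ = 0.004517 mg/L = 4.517 µg/L.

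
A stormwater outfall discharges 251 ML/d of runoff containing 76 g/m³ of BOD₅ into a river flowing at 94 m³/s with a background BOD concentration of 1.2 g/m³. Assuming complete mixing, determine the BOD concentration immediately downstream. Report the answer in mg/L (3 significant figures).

251 ML/d = 2.905 m³/s.
Conservation of mass across the mixing zone: C = (2.905·76 + 94·1.2) / (2.905 + 94) = 333.6/96.91 = 3.442 mg/L.

3.44 mg/L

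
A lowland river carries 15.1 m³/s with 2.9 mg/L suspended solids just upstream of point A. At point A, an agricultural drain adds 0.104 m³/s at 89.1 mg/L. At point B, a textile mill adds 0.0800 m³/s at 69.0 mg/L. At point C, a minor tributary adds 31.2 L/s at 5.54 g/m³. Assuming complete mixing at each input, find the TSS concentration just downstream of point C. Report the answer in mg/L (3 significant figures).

3.84 mg/L

After input A: C = (15.1·2.9 + 0.104·89.1) / 15.2 = 3.49 mg/L.
After input B: C = (15.2·3.49 + 0.08·69) / 15.28 = 3.833 mg/L.
31.2 L/s = 0.0312 m³/s.
After input C: C = (15.28·3.833 + 0.0312·5.54) / 15.32 = 3.836 mg/L.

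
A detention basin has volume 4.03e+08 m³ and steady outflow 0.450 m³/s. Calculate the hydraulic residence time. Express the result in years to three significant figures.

Q = 0.450 m³/s × 3.156e+07 s/yr = 1.42e+07 m³/yr.
Hydraulic residence time τ = V/Q = 4.03e+08/1.42e+07 = 28.38 yr.

28.4 yr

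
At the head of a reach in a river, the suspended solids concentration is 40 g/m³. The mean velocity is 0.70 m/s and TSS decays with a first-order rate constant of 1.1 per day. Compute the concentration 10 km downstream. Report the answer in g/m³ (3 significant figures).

Travel time t = 10 km / 0.70 m/s = 1e+04/0.70 = 1.429e+04 s = 0.1653 d.
First-order decay: C = 40·exp(−1.1·0.1653) = 40·0.8337 = 33.35 g/m³.

33.3 g/m³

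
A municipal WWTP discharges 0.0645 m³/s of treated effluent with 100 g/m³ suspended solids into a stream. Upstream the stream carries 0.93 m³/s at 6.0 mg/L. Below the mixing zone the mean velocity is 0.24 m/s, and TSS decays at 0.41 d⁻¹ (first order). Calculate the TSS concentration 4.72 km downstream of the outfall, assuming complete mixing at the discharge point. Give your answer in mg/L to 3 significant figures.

After complete mixing, C₀ = (0.0645·100 + 0.93·6) / 0.9945 = 12.1 mg/L.
Travel time t = 4720 m / 0.24 m/s = 1.967e+04 s = 0.2276 d.
C = 12.1·exp(−0.41·0.2276) = 12.1·0.9109 = 11.02 mg/L.

11.0 mg/L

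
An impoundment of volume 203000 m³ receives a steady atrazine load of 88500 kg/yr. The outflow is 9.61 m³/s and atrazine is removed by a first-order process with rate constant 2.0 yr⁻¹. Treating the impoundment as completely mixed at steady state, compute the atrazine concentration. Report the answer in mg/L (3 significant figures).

Outflow Q = 9.61 m³/s × 3.156e+07 s/yr = 3.033e+08 m³/yr.
Steady-state CSTR mass balance: W = Q·C + k·V·C, so C = W/(Q + kV).
Q + kV = 3.033e+08 + 2.0·203000 = 3.037e+08 m³/yr.
C = 88500/3.037e+08 = 0.0002914 kg/m³ = 0.2914 mg/L.

0.291 mg/L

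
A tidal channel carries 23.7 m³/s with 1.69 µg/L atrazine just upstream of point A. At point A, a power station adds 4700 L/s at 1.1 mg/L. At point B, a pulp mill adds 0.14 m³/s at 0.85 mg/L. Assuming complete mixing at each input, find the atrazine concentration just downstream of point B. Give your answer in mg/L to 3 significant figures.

0.187 mg/L

1.69 µg/L = 0.00169 mg/L.
4700 L/s = 4.7 m³/s.
After input A: C = (23.7·0.00169 + 4.7·1.1) / 28.4 = 0.1835 mg/L.
After input B: C = (28.4·0.1835 + 0.14·0.85) / 28.54 = 0.1867 mg/L.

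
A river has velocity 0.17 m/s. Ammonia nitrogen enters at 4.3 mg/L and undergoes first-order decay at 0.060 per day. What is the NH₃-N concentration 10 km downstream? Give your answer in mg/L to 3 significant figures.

4.13 mg/L

Travel time t = 10 km / 0.17 m/s = 1e+04/0.17 = 5.882e+04 s = 0.6808 d.
First-order decay: C = 4.3·exp(−0.060·0.6808) = 4.3·0.96 = 4.128 mg/L.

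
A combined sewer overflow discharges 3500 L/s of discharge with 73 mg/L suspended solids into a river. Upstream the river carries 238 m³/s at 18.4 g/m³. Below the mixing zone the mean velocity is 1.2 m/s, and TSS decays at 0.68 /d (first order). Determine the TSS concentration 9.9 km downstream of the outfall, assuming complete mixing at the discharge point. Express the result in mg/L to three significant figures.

18.0 mg/L

3500 L/s = 3.5 m³/s.
After complete mixing, C₀ = (3.5·73 + 238·18.4) / 241.5 = 19.19 mg/L.
Travel time t = 9900 m / 1.2 m/s = 8250 s = 0.09549 d.
C = 19.19·exp(−0.68·0.09549) = 19.19·0.9371 = 17.98 mg/L.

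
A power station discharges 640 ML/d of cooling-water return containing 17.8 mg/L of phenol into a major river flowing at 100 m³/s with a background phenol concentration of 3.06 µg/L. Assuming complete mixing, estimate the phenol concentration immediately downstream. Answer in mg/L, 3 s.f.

640 ML/d = 7.407 m³/s.
3.06 µg/L = 0.00306 mg/L.
Flow-weighted mixing gives C = (7.407·17.8 + 100·0.00306) / (7.407 + 100) = 132.2/107.4 = 1.23 mg/L.

1.23 mg/L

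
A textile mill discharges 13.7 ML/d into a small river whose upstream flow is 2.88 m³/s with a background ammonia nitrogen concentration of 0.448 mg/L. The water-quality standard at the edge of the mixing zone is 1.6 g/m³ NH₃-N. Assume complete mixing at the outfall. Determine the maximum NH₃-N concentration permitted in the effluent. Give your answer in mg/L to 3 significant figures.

13.7 ML/d = 0.1586 m³/s.
Mass balance: 1.6·3.039 = 0.1586·Cₑ + 2.88·0.448.
Cₑ = (4.862 − 1.29) / 0.1586 = 22.52 mg/L.

22.5 mg/L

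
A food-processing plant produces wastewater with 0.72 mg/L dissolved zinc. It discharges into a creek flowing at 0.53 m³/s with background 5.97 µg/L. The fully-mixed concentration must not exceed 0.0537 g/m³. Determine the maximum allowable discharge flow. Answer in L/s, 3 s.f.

38.0 L/s

5.97 µg/L = 0.00597 mg/L.
Mass balance at complete mixing: C_std·(Q_w + Q_r) = Q_w·C_e + Q_r·C_b.
Rearranging, Q_w = Q_r·(C_std − C_b)/(C_e − C_std) = 0.53·(0.0537 − 0.00597) / (0.72 − 0.0537) = 0.03797 m³/s.
= 37.97 L/s.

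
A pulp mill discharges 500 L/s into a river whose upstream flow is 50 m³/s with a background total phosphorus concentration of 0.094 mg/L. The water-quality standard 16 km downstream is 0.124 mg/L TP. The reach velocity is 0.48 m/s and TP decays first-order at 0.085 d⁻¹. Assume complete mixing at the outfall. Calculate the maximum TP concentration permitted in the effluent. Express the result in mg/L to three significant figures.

500 L/s = 0.5 m³/s.
Travel time to the compliance point: t = 1.6e+04/0.48 = 3.333e+04 s = 0.3858 d; decay factor exp(−0.085·0.3858) = 0.9677.
So the concentration just after mixing may be at most 0.124/0.9677 = 0.1281 mg/L.
Mass balance: 0.1281·50.5 = 0.5·Cₑ + 50·0.094.
Cₑ = (6.471 − 4.7) / 0.5 = 3.542 mg/L.

3.54 mg/L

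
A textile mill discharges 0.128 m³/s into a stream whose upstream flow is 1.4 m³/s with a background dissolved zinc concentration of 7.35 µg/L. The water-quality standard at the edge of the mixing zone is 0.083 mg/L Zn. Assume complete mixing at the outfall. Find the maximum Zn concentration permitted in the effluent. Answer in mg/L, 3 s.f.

7.35 µg/L = 0.00735 mg/L.
Mass balance: 0.083·1.528 = 0.128·Cₑ + 1.4·0.00735.
Cₑ = (0.1268 − 0.01029) / 0.128 = 0.9104 mg/L.

0.910 mg/L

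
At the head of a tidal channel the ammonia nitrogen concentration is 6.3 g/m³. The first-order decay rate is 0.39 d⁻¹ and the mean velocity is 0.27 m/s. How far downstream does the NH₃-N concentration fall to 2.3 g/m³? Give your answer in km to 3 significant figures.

From C = C₀·e^(−kt), t = ln(C₀/C)/k = ln(6.3/2.3)/0.39 = 1.008/0.39 = 2.584 d.
Distance = v·t = 0.27 m/s × 2.232e+05 s = 6.027e+04 m = 60.27 km.

60.3 km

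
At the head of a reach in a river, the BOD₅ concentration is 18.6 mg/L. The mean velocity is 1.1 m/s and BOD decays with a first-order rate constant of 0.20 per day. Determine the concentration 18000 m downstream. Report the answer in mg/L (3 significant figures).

Travel time t = 18000 m / 1.1 m/s = 1.8e+04/1.1 = 1.636e+04 s = 0.1894 d.
First-order decay: C = 18.6·exp(−0.20·0.1894) = 18.6·0.9628 = 17.91 mg/L.

17.9 mg/L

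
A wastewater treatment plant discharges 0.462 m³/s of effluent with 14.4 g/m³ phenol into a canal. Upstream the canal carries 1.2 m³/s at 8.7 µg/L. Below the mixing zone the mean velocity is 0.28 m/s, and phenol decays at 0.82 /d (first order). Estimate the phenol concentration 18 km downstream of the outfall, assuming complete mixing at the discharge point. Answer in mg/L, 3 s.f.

8.7 µg/L = 0.0087 mg/L.
After complete mixing, C₀ = (0.462·14.4 + 1.2·0.0087) / 1.662 = 4.009 mg/L.
Travel time t = 1.8e+04 m / 0.28 m/s = 6.429e+04 s = 0.744 d.
C = 4.009·exp(−0.82·0.744) = 4.009·0.5433 = 2.178 mg/L.

2.18 mg/L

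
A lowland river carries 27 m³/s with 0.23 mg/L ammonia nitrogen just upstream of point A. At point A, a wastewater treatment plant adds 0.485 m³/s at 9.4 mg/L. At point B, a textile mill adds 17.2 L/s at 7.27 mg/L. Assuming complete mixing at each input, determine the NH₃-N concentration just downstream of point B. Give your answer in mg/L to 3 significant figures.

0.396 mg/L

After input A: C = (27·0.23 + 0.485·9.4) / 27.48 = 0.3918 mg/L.
17.2 L/s = 0.0172 m³/s.
After input B: C = (27.48·0.3918 + 0.0172·7.27) / 27.5 = 0.3961 mg/L.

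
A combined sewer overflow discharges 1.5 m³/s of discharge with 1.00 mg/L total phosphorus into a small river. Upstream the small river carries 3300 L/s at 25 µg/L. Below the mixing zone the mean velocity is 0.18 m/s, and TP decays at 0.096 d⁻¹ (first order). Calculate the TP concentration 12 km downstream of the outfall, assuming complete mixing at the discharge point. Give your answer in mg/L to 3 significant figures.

3300 L/s = 3.3 m³/s.
25 µg/L = 0.025 mg/L.
After complete mixing, C₀ = (1.5·1 + 3.3·0.025) / 4.8 = 0.3297 mg/L.
Travel time t = 1.2e+04 m / 0.18 m/s = 6.667e+04 s = 0.7716 d.
C = 0.3297·exp(−0.096·0.7716) = 0.3297·0.9286 = 0.3061 mg/L.

0.306 mg/L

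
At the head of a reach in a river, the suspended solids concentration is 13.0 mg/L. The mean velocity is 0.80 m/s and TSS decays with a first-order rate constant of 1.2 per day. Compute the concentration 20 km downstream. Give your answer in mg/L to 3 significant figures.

9.19 mg/L

Travel time t = 20 km / 0.80 m/s = 2e+04/0.80 = 2.5e+04 s = 0.2894 d.
First-order decay: C = 13.0·exp(−1.2·0.2894) = 13.0·0.7066 = 9.186 mg/L.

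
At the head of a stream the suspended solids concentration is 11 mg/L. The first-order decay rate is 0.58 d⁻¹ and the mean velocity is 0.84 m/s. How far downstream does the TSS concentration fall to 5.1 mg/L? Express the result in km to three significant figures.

From C = C₀·e^(−kt), t = ln(C₀/C)/k = ln(11/5.1)/0.58 = 0.7687/0.58 = 1.325 d.
Distance = v·t = 0.84 m/s × 1.145e+05 s = 9.618e+04 m = 96.18 km.

96.2 km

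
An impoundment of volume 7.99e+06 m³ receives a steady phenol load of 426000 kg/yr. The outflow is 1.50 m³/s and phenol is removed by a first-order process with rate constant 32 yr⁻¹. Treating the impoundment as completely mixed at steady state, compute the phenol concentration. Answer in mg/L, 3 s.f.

1.41 mg/L

Outflow Q = 1.50 m³/s × 3.156e+07 s/yr = 4.734e+07 m³/yr.
Steady-state CSTR mass balance: W = Q·C + k·V·C, so C = W/(Q + kV).
Q + kV = 4.734e+07 + 32·7.99e+06 = 3.03e+08 m³/yr.
C = 426000/3.03e+08 = 0.001406 kg/m³ = 1.406 mg/L.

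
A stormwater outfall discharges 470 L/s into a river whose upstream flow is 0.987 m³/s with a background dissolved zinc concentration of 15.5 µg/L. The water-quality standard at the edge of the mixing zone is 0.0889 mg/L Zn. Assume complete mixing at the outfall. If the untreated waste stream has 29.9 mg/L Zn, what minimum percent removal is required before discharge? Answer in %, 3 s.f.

470 L/s = 0.47 m³/s.
15.5 µg/L = 0.0155 mg/L.
Mass balance: 0.0889·1.457 = 0.47·Cₑ + 0.987·0.0155.
Cₑ = (0.1295 − 0.0153) / 0.47 = 0.243 mg/L.
Required removal = 1 − 0.243/29.9 = 99.19 %.

99.2 %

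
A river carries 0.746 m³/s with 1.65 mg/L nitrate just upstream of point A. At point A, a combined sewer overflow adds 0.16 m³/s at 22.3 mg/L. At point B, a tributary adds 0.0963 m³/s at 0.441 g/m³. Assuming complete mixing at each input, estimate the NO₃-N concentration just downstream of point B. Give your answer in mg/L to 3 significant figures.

4.83 mg/L

After input A: C = (0.746·1.65 + 0.16·22.3) / 0.906 = 5.297 mg/L.
After input B: C = (0.906·5.297 + 0.0963·0.441) / 1.002 = 4.83 mg/L.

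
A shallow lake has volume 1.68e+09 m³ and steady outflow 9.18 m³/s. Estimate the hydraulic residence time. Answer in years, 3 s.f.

5.80 yr

Q = 9.18 m³/s × 3.156e+07 s/yr = 2.897e+08 m³/yr.
Hydraulic residence time τ = V/Q = 1.68e+09/2.897e+08 = 5.799 yr.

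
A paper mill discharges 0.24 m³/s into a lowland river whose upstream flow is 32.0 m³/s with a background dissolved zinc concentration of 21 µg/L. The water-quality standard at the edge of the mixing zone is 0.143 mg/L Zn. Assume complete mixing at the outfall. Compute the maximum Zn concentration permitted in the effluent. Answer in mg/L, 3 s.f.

16.4 mg/L

21 µg/L = 0.021 mg/L.
Mass balance: 0.143·32.24 = 0.24·Cₑ + 32·0.021.
Cₑ = (4.61 − 0.672) / 0.24 = 16.41 mg/L.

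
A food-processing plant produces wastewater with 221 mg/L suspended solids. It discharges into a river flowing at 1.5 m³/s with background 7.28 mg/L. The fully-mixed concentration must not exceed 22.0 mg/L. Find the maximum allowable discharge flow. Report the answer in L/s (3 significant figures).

111 L/s

Mass balance at complete mixing: C_std·(Q_w + Q_r) = Q_w·C_e + Q_r·C_b.
Rearranging, Q_w = Q_r·(C_std − C_b)/(C_e − C_std) = 1.5·(22 − 7.28) / (221 − 22) = 0.111 m³/s.
= 111 L/s.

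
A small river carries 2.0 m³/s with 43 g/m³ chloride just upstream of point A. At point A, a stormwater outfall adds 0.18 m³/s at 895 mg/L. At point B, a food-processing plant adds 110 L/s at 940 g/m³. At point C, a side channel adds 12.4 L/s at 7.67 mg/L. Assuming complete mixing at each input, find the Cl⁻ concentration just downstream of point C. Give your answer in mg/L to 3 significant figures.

After input A: C = (2·43 + 0.18·895) / 2.18 = 113.3 mg/L.
110 L/s = 0.11 m³/s.
After input B: C = (2.18·113.3 + 0.11·940) / 2.29 = 153.1 mg/L.
12.4 L/s = 0.0124 m³/s.
After input C: C = (2.29·153.1 + 0.0124·7.67) / 2.302 = 152.3 mg/L.

152 mg/L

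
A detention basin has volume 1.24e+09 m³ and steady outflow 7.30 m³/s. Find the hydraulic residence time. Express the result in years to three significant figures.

5.38 yr

Q = 7.30 m³/s × 3.156e+07 s/yr = 2.304e+08 m³/yr.
Hydraulic residence time τ = V/Q = 1.24e+09/2.304e+08 = 5.383 yr.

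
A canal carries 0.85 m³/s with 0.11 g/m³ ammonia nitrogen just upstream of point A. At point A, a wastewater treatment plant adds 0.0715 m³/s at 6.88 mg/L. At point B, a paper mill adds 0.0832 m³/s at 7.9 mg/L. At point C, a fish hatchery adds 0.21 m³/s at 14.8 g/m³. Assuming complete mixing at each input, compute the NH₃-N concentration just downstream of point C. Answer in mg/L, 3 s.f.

After input A: C = (0.85·0.11 + 0.0715·6.88) / 0.9215 = 0.6353 mg/L.
After input B: C = (0.9215·0.6353 + 0.0832·7.9) / 1.005 = 1.237 mg/L.
After input C: C = (1.005·1.237 + 0.21·14.8) / 1.215 = 3.582 mg/L.

3.58 mg/L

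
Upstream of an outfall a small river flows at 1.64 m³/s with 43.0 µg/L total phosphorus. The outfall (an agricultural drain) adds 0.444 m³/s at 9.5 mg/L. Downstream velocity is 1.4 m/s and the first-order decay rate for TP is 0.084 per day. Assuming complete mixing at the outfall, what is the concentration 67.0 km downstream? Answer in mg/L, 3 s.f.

1.96 mg/L

43.0 µg/L = 0.043 mg/L.
After complete mixing, C₀ = (0.444·9.5 + 1.64·0.043) / 2.084 = 2.058 mg/L.
Travel time t = 6.7e+04 m / 1.4 m/s = 4.786e+04 s = 0.5539 d.
C = 2.058·exp(−0.084·0.5539) = 2.058·0.9545 = 1.964 mg/L.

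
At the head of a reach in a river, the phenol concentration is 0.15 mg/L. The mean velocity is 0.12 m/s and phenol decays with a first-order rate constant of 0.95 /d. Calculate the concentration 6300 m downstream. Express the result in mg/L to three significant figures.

0.0842 mg/L

Travel time t = 6300 m / 0.12 m/s = 6300/0.12 = 5.25e+04 s = 0.6076 d.
First-order decay: C = 0.15·exp(−0.95·0.6076) = 0.15·0.5614 = 0.08422 mg/L.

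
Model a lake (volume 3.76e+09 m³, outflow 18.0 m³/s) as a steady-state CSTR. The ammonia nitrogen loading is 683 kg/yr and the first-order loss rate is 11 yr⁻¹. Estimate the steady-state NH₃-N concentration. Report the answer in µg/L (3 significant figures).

0.0163 µg/L

Outflow Q = 18.0 m³/s × 3.156e+07 s/yr = 5.68e+08 m³/yr.
Steady-state CSTR mass balance: W = Q·C + k·V·C, so C = W/(Q + kV).
Q + kV = 5.68e+08 + 11·3.76e+09 = 4.193e+10 m³/yr.
C = 683/4.193e+10 = 1.629e-08 kg/m³ = 1.629e-05 mg/L = 0.01629 µg/L.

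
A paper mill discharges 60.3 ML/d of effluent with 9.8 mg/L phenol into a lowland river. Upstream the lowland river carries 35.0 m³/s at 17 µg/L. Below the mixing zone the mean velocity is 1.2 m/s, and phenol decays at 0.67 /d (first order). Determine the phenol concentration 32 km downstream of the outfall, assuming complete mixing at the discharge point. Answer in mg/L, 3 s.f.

60.3 ML/d = 0.6979 m³/s.
17 µg/L = 0.017 mg/L.
After complete mixing, C₀ = (0.6979·9.8 + 35·0.017) / 35.7 = 0.2083 mg/L.
Travel time t = 3.2e+04 m / 1.2 m/s = 2.667e+04 s = 0.3086 d.
C = 0.2083·exp(−0.67·0.3086) = 0.2083·0.8132 = 0.1694 mg/L.

0.169 mg/L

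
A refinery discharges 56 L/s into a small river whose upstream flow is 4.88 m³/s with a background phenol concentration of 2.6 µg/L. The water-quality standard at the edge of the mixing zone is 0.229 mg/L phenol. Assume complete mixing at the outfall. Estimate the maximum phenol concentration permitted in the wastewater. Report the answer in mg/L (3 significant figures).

20.0 mg/L

56 L/s = 0.056 m³/s.
2.6 µg/L = 0.0026 mg/L.
Mass balance: 0.229·4.936 = 0.056·Cₑ + 4.88·0.0026.
Cₑ = (1.13 − 0.01269) / 0.056 = 19.96 mg/L.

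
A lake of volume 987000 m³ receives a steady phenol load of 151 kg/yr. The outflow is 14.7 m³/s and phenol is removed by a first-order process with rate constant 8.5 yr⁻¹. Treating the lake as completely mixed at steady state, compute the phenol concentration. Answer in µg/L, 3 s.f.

0.320 µg/L

Outflow Q = 14.7 m³/s × 3.156e+07 s/yr = 4.639e+08 m³/yr.
Steady-state CSTR mass balance: W = Q·C + k·V·C, so C = W/(Q + kV).
Q + kV = 4.639e+08 + 8.5·987000 = 4.723e+08 m³/yr.
C = 151/4.723e+08 = 3.197e-07 kg/m³ = 0.0003197 mg/L = 0.3197 µg/L.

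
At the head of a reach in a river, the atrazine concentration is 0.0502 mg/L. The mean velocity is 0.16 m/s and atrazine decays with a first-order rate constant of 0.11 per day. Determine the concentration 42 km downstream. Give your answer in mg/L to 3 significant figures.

0.0359 mg/L

Travel time t = 42 km / 0.16 m/s = 4.2e+04/0.16 = 2.625e+05 s = 3.038 d.
First-order decay: C = 0.0502·exp(−0.11·3.038) = 0.0502·0.7159 = 0.03594 mg/L.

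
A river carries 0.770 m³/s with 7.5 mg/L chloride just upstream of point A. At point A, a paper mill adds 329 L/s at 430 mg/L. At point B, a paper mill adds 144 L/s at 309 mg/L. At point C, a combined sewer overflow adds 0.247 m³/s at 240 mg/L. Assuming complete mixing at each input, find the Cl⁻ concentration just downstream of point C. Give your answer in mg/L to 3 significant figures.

329 L/s = 0.329 m³/s.
After input A: C = (0.77·7.5 + 0.329·430) / 1.099 = 134 mg/L.
144 L/s = 0.144 m³/s.
After input B: C = (1.099·134 + 0.144·309) / 1.243 = 154.3 mg/L.
After input C: C = (1.243·154.3 + 0.247·240) / 1.49 = 168.5 mg/L.

168 mg/L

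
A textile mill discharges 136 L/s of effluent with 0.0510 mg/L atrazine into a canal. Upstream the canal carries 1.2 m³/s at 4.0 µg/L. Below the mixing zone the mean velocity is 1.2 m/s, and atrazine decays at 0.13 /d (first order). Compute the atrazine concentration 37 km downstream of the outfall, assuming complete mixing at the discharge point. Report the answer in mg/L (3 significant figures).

136 L/s = 0.136 m³/s.
4.0 µg/L = 0.004 mg/L.
After complete mixing, C₀ = (0.136·0.051 + 1.2·0.004) / 1.336 = 0.008784 mg/L.
Travel time t = 3.7e+04 m / 1.2 m/s = 3.083e+04 s = 0.3569 d.
C = 0.008784·exp(−0.13·0.3569) = 0.008784·0.9547 = 0.008386 mg/L.

0.00839 mg/L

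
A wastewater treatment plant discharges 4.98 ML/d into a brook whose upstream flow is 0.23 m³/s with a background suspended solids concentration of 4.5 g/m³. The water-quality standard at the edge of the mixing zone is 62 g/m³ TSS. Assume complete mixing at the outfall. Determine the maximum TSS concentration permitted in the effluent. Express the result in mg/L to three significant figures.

291 mg/L

4.98 ML/d = 0.05764 m³/s.
Mass balance: 62·0.2876 = 0.05764·Cₑ + 0.23·4.5.
Cₑ = (17.83 − 1.035) / 0.05764 = 291.4 mg/L.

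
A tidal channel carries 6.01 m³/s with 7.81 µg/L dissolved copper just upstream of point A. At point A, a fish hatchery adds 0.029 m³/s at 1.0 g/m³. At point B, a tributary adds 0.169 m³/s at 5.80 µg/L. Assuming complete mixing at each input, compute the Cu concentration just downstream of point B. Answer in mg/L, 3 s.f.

0.0124 mg/L

7.81 µg/L = 0.00781 mg/L.
After input A: C = (6.01·0.00781 + 0.029·1) / 6.039 = 0.01257 mg/L.
5.80 µg/L = 0.0058 mg/L.
After input B: C = (6.039·0.01257 + 0.169·0.0058) / 6.208 = 0.01239 mg/L.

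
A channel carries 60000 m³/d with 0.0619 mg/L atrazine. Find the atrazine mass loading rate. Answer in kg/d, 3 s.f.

3.71 kg/d

60000 m³/d = 0.6944 m³/s.
Mass flux = Q·C = 0.6944 m³/s × 0.0619 g/m³ = 0.04299 g/s.
= 0.04299 g/s × 86.4 = 3.714 kg/d.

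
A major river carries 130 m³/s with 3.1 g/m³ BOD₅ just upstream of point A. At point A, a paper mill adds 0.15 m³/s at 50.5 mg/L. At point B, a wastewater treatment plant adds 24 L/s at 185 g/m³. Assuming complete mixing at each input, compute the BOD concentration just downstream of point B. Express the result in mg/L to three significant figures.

3.19 mg/L

After input A: C = (130·3.1 + 0.15·50.5) / 130.2 = 3.155 mg/L.
24 L/s = 0.024 m³/s.
After input B: C = (130.2·3.155 + 0.024·185) / 130.2 = 3.188 mg/L.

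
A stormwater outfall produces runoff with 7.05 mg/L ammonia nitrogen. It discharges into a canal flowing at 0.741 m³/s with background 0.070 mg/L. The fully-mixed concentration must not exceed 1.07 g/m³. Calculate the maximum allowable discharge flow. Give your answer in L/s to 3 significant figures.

Mass balance at complete mixing: C_std·(Q_w + Q_r) = Q_w·C_e + Q_r·C_b.
Rearranging, Q_w = Q_r·(C_std − C_b)/(C_e − C_std) = 0.741·(1.07 − 0.07) / (7.05 − 1.07) = 0.1239 m³/s.
= 123.9 L/s.

124 L/s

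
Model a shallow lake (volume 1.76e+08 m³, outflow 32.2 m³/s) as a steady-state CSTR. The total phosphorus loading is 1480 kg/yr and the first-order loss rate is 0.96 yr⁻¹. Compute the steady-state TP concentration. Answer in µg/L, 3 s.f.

1.25 µg/L

Outflow Q = 32.2 m³/s × 3.156e+07 s/yr = 1.016e+09 m³/yr.
Steady-state CSTR mass balance: W = Q·C + k·V·C, so C = W/(Q + kV).
Q + kV = 1.016e+09 + 0.96·1.76e+08 = 1.185e+09 m³/yr.
C = 1480/1.185e+09 = 1.249e-06 kg/m³ = 0.001249 mg/L = 1.249 µg/L.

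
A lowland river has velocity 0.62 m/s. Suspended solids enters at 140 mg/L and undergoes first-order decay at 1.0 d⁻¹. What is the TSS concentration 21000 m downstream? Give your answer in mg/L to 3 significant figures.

94.6 mg/L

Travel time t = 21000 m / 0.62 m/s = 2.1e+04/0.62 = 3.387e+04 s = 0.392 d.
First-order decay: C = 140·exp(−1.0·0.392) = 140·0.6757 = 94.6 mg/L.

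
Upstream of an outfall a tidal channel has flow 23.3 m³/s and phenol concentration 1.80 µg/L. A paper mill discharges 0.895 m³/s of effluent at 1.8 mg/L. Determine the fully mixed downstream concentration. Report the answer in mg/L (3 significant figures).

1.80 µg/L = 0.0018 mg/L.
Conservation of mass across the mixing zone: C = (0.895·1.8 + 23.3·0.0018) / (0.895 + 23.3) = 1.653/24.2 = 0.06832 mg/L.

0.0683 mg/L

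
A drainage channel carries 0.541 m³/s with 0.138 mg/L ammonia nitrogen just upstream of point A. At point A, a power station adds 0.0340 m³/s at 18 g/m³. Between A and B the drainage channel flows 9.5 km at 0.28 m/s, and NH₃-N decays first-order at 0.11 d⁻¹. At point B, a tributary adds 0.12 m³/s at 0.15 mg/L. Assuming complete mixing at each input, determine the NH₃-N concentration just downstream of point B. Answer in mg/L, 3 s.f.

0.972 mg/L

After input A: C = (0.541·0.138 + 0.034·18) / 0.575 = 1.194 mg/L.
Over the 9.5 km reach to input B (t = 3.393e+04 s = 0.3927 d), decay gives C = 1.194·exp(−0.11·0.3927) = 1.144 mg/L.
After input B: C = (0.575·1.144 + 0.12·0.15) / 0.695 = 0.9721 mg/L.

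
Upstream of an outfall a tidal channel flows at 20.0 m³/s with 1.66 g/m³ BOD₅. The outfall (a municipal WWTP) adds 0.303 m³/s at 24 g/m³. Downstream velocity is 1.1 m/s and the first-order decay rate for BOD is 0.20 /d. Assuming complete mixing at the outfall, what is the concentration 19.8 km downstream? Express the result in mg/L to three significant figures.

1.91 mg/L

After complete mixing, C₀ = (0.303·24 + 20·1.66) / 20.3 = 1.993 mg/L.
Travel time t = 1.98e+04 m / 1.1 m/s = 1.8e+04 s = 0.2083 d.
C = 1.993·exp(−0.20·0.2083) = 1.993·0.9592 = 1.912 mg/L.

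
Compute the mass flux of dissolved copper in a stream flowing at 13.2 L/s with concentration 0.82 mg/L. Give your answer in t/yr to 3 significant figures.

13.2 L/s = 0.0132 m³/s.
Mass flux = Q·C = 0.0132 m³/s × 0.82 g/m³ = 0.01082 g/s.
= 0.01082 g/s × 31.56 = 0.3416 t/yr.

0.342 t/yr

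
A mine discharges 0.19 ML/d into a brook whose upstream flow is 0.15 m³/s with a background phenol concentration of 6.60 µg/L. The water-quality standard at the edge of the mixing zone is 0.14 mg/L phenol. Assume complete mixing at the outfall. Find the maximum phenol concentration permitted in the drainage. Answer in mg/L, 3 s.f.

0.19 ML/d = 0.002199 m³/s.
6.60 µg/L = 0.0066 mg/L.
Mass balance: 0.14·0.1522 = 0.002199·Cₑ + 0.15·0.0066.
Cₑ = (0.02131 − 0.00099) / 0.002199 = 9.239 mg/L.

9.24 mg/L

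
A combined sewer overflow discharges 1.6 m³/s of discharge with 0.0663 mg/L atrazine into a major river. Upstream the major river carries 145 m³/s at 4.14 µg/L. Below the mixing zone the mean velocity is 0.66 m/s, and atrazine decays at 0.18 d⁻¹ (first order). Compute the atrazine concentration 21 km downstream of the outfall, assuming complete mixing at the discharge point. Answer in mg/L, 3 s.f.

0.00451 mg/L

4.14 µg/L = 0.00414 mg/L.
After complete mixing, C₀ = (1.6·0.0663 + 145·0.00414) / 146.6 = 0.004818 mg/L.
Travel time t = 2.1e+04 m / 0.66 m/s = 3.182e+04 s = 0.3683 d.
C = 0.004818·exp(−0.18·0.3683) = 0.004818·0.9359 = 0.004509 mg/L.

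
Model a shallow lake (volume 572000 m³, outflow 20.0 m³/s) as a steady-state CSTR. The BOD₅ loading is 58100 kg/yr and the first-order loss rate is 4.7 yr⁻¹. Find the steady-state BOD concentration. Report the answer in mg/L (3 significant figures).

0.0917 mg/L

Outflow Q = 20.0 m³/s × 3.156e+07 s/yr = 6.312e+08 m³/yr.
Steady-state CSTR mass balance: W = Q·C + k·V·C, so C = W/(Q + kV).
Q + kV = 6.312e+08 + 4.7·572000 = 6.338e+08 m³/yr.
C = 58100/6.338e+08 = 9.166e-05 kg/m³ = 0.09166 mg/L.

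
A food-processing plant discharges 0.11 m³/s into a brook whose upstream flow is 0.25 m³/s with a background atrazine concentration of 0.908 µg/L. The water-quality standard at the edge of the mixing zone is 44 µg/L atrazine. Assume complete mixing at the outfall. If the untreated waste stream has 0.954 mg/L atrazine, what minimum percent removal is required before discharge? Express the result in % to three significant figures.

0.908 µg/L = 0.000908 mg/L.
44 µg/L = 0.044 mg/L.
Mass balance: 0.044·0.36 = 0.11·Cₑ + 0.25·0.000908.
Cₑ = (0.01584 − 0.000227) / 0.11 = 0.1419 mg/L.
Required removal = 1 − 0.1419/0.954 = 85.12 %.

85.1 %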